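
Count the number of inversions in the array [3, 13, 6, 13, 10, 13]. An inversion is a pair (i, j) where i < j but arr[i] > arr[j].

Finding inversions in [3, 13, 6, 13, 10, 13]:

(1, 2): arr[1]=13 > arr[2]=6
(1, 4): arr[1]=13 > arr[4]=10
(3, 4): arr[3]=13 > arr[4]=10

Total inversions: 3

The array has 3 inversion(s): (1,2), (1,4), (3,4). Each pair (i,j) satisfies i < j and arr[i] > arr[j].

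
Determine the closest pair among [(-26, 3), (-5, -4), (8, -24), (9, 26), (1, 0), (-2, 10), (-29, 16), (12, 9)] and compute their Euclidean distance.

Computing all pairwise distances among 8 points:

d((-26, 3), (-5, -4)) = 22.1359
d((-26, 3), (8, -24)) = 43.4166
d((-26, 3), (9, 26)) = 41.8808
d((-26, 3), (1, 0)) = 27.1662
d((-26, 3), (-2, 10)) = 25.0
d((-26, 3), (-29, 16)) = 13.3417
d((-26, 3), (12, 9)) = 38.4708
d((-5, -4), (8, -24)) = 23.8537
d((-5, -4), (9, 26)) = 33.1059
d((-5, -4), (1, 0)) = 7.2111 <-- minimum
d((-5, -4), (-2, 10)) = 14.3178
d((-5, -4), (-29, 16)) = 31.241
d((-5, -4), (12, 9)) = 21.4009
d((8, -24), (9, 26)) = 50.01
d((8, -24), (1, 0)) = 25.0
d((8, -24), (-2, 10)) = 35.4401
d((8, -24), (-29, 16)) = 54.4885
d((8, -24), (12, 9)) = 33.2415
d((9, 26), (1, 0)) = 27.2029
d((9, 26), (-2, 10)) = 19.4165
d((9, 26), (-29, 16)) = 39.2938
d((9, 26), (12, 9)) = 17.2627
d((1, 0), (-2, 10)) = 10.4403
d((1, 0), (-29, 16)) = 34.0
d((1, 0), (12, 9)) = 14.2127
d((-2, 10), (-29, 16)) = 27.6586
d((-2, 10), (12, 9)) = 14.0357
d((-29, 16), (12, 9)) = 41.5933

Closest pair: (-5, -4) and (1, 0) with distance 7.2111

The closest pair is (-5, -4) and (1, 0) with Euclidean distance 7.2111. For 8 points, brute-force pairwise comparison is shown above. For large n, the divide-and-conquer algorithm (sort by x, recurse on halves, check the dividing strip) achieves O(n log n).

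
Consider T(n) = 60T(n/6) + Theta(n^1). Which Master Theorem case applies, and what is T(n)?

Master Theorem for T(n) = 60T(n/6) + O(n^1):

a = 60, b = 6, c = 1
log_b(a) = log_6(60) = 2.2851

Case 1: c = 1 < log_6(60) = 2.2851
T(n) = O(n^(log_6 60))

For T(n) = 60T(n/6) + O(n^1): log_6(60) = 2.2851. This is Case 1 of the Master Theorem (c < log_b(a), work dominated by leaves), giving O(n^(log_6 60)).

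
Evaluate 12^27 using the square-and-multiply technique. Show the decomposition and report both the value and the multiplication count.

Computing 12^27 by squaring (build up from 12^1; each line after the first costs one multiplication):

12^1 = 12
12^2 = (12^1)^2 = 12^2 = 144
12^3 = 12 * 12^2 = 12 * 144 = 1728
12^6 = (12^3)^2 = 1728^2 = 2985984
12^12 = (12^6)^2 = 2985984^2 = 8916100448256
12^13 = 12 * 12^12 = 12 * 8916100448256 = 106993205379072
12^26 = (12^13)^2 = 106993205379072^2 = 11447545997288281555215581184
12^27 = 12 * 12^26 = 12 * 11447545997288281555215581184 = 137370551967459378662586974208

Result: 137370551967459378662586974208
Multiplications needed: 7 (7 lines after 12^1)

12^27 = 137370551967459378662586974208. Using exponentiation by squaring, this requires 7 multiplications. The key idea: if the exponent is even, square the half-power; if odd, multiply by the base once.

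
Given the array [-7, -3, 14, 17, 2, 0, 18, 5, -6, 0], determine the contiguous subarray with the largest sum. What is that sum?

Using Kadane's algorithm on [-7, -3, 14, 17, 2, 0, 18, 5, -6, 0]:

Scanning through the array:
Position 1 (value -3): max_ending_here = -3, max_so_far = -3
Position 2 (value 14): max_ending_here = 14, max_so_far = 14
Position 3 (value 17): max_ending_here = 31, max_so_far = 31
Position 4 (value 2): max_ending_here = 33, max_so_far = 33
Position 5 (value 0): max_ending_here = 33, max_so_far = 33
Position 6 (value 18): max_ending_here = 51, max_so_far = 51
Position 7 (value 5): max_ending_here = 56, max_so_far = 56
Position 8 (value -6): max_ending_here = 50, max_so_far = 56
Position 9 (value 0): max_ending_here = 50, max_so_far = 56

Maximum subarray: [14, 17, 2, 0, 18, 5]
Maximum sum: 56

The maximum subarray is [14, 17, 2, 0, 18, 5] with sum 56. This subarray runs from index 2 to index 7.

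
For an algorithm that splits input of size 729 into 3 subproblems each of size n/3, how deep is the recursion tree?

For divide and conquer with division factor 3:

Problem sizes at each level:
Level 0: 729
Level 1: 243
Level 2: 81
Level 3: 27
Level 4: 9
Level 5: 3
Level 6: 1

The root is level 0 and the size-1 base case is level 6 (the tree spans levels 0 through 6, i.e. 7 levels counting the root), so the depth is the number of divisions: log_3(729) = 6

The recursion tree depth is log_3(729) = 6. At each level, the problem size is divided by 3, so it takes 6 divisions to reduce to a base case of size 1. The algorithm makes 3 recursive calls at each level.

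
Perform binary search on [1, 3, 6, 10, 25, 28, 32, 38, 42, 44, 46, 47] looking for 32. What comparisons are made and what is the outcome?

Binary search for 32 in [1, 3, 6, 10, 25, 28, 32, 38, 42, 44, 46, 47]:

lo=0, hi=11, mid=5, arr[mid]=28 -> 28 < 32, search right half
lo=6, hi=11, mid=8, arr[mid]=42 -> 42 > 32, search left half
lo=6, hi=7, mid=6, arr[mid]=32 -> Found target at index 6!

Binary search finds 32 at index 6 after 3 comparisons. The search repeatedly halves the search space by comparing with the middle element.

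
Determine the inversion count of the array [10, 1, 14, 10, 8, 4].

Finding inversions in [10, 1, 14, 10, 8, 4]:

(0, 1): arr[0]=10 > arr[1]=1
(0, 4): arr[0]=10 > arr[4]=8
(0, 5): arr[0]=10 > arr[5]=4
(2, 3): arr[2]=14 > arr[3]=10
(2, 4): arr[2]=14 > arr[4]=8
(2, 5): arr[2]=14 > arr[5]=4
(3, 4): arr[3]=10 > arr[4]=8
(3, 5): arr[3]=10 > arr[5]=4
(4, 5): arr[4]=8 > arr[5]=4

Total inversions: 9

The array has 9 inversion(s): (0,1), (0,4), (0,5), (2,3), (2,4), (2,5), (3,4), (3,5), (4,5). Each pair (i,j) satisfies i < j and arr[i] > arr[j].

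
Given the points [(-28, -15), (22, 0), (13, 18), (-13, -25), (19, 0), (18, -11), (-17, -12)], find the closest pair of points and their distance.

Computing all pairwise distances among 7 points:

d((-28, -15), (22, 0)) = 52.2015
d((-28, -15), (13, 18)) = 52.6308
d((-28, -15), (-13, -25)) = 18.0278
d((-28, -15), (19, 0)) = 49.3356
d((-28, -15), (18, -11)) = 46.1736
d((-28, -15), (-17, -12)) = 11.4018
d((22, 0), (13, 18)) = 20.1246
d((22, 0), (-13, -25)) = 43.0116
d((22, 0), (19, 0)) = 3.0 <-- minimum
d((22, 0), (18, -11)) = 11.7047
d((22, 0), (-17, -12)) = 40.8044
d((13, 18), (-13, -25)) = 50.2494
d((13, 18), (19, 0)) = 18.9737
d((13, 18), (18, -11)) = 29.4279
d((13, 18), (-17, -12)) = 42.4264
d((-13, -25), (19, 0)) = 40.6079
d((-13, -25), (18, -11)) = 34.0147
d((-13, -25), (-17, -12)) = 13.6015
d((19, 0), (18, -11)) = 11.0454
d((19, 0), (-17, -12)) = 37.9473
d((18, -11), (-17, -12)) = 35.0143

Closest pair: (22, 0) and (19, 0) with distance 3.0

The closest pair is (22, 0) and (19, 0) with Euclidean distance 3.0. For 7 points, brute-force pairwise comparison is shown above. For large n, the divide-and-conquer algorithm (sort by x, recurse on halves, check the dividing strip) achieves O(n log n).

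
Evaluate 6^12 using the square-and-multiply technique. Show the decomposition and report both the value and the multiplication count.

Computing 6^12 by squaring (build up from 6^1; each line after the first costs one multiplication):

6^1 = 6
6^2 = (6^1)^2 = 6^2 = 36
6^3 = 6 * 6^2 = 6 * 36 = 216
6^6 = (6^3)^2 = 216^2 = 46656
6^12 = (6^6)^2 = 46656^2 = 2176782336

Result: 2176782336
Multiplications needed: 4 (4 lines after 6^1)

6^12 = 2176782336. Using exponentiation by squaring, this requires 4 multiplications. The key idea: if the exponent is even, square the half-power; if odd, multiply by the base once.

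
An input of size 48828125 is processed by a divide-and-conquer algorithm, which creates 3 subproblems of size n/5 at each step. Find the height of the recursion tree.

For divide and conquer with division factor 5:

Problem sizes at each level:
Level 0: 48828125
Level 1: 9765625
Level 2: 1953125
Level 3: 390625
Level 4: 78125
Level 5: 15625
Level 6: 3125
Level 7: 625
Level 8: 125
Level 9: 25
Level 10: 5
Level 11: 1

The root is level 0 and the size-1 base case is level 11 (the tree spans levels 0 through 11, i.e. 12 levels counting the root), so the depth is the number of divisions: log_5(48828125) = 11

The recursion tree depth is log_5(48828125) = 11. At each level, the problem size is divided by 5, so it takes 11 divisions to reduce to a base case of size 1. The algorithm makes 3 recursive calls at each level.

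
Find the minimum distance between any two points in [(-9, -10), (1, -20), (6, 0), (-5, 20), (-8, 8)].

Computing all pairwise distances among 5 points:

d((-9, -10), (1, -20)) = 14.1421
d((-9, -10), (6, 0)) = 18.0278
d((-9, -10), (-5, 20)) = 30.2655
d((-9, -10), (-8, 8)) = 18.0278
d((1, -20), (6, 0)) = 20.6155
d((1, -20), (-5, 20)) = 40.4475
d((1, -20), (-8, 8)) = 29.4109
d((6, 0), (-5, 20)) = 22.8254
d((6, 0), (-8, 8)) = 16.1245
d((-5, 20), (-8, 8)) = 12.3693 <-- minimum

Closest pair: (-5, 20) and (-8, 8) with distance 12.3693

The closest pair is (-5, 20) and (-8, 8) with Euclidean distance 12.3693. For 5 points, brute-force pairwise comparison is shown above. For large n, the divide-and-conquer algorithm (sort by x, recurse on halves, check the dividing strip) achieves O(n log n).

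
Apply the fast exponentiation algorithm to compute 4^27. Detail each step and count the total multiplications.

Computing 4^27 by squaring (build up from 4^1; each line after the first costs one multiplication):

4^1 = 4
4^2 = (4^1)^2 = 4^2 = 16
4^3 = 4 * 4^2 = 4 * 16 = 64
4^6 = (4^3)^2 = 64^2 = 4096
4^12 = (4^6)^2 = 4096^2 = 16777216
4^13 = 4 * 4^12 = 4 * 16777216 = 67108864
4^26 = (4^13)^2 = 67108864^2 = 4503599627370496
4^27 = 4 * 4^26 = 4 * 4503599627370496 = 18014398509481984

Result: 18014398509481984
Multiplications needed: 7 (7 lines after 4^1)

4^27 = 18014398509481984. Using exponentiation by squaring, this requires 7 multiplications. The key idea: if the exponent is even, square the half-power; if odd, multiply by the base once.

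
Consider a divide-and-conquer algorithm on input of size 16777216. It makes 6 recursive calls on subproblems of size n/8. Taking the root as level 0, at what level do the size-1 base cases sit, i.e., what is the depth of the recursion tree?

For divide and conquer with division factor 8:

Problem sizes at each level:
Level 0: 16777216
Level 1: 2097152
Level 2: 262144
Level 3: 32768
Level 4: 4096
Level 5: 512
Level 6: 64
Level 7: 8
Level 8: 1

The root is level 0 and the size-1 base case is level 8 (the tree spans levels 0 through 8, i.e. 9 levels counting the root), so the depth is the number of divisions: log_8(16777216) = 8

The recursion tree depth is log_8(16777216) = 8. At each level, the problem size is divided by 8, so it takes 8 divisions to reduce to a base case of size 1. The algorithm makes 6 recursive calls at each level.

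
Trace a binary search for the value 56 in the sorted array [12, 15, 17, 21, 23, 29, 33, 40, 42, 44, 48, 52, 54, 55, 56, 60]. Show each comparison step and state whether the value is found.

Binary search for 56 in [12, 15, 17, 21, 23, 29, 33, 40, 42, 44, 48, 52, 54, 55, 56, 60]:

lo=0, hi=15, mid=7, arr[mid]=40 -> 40 < 56, search right half
lo=8, hi=15, mid=11, arr[mid]=52 -> 52 < 56, search right half
lo=12, hi=15, mid=13, arr[mid]=55 -> 55 < 56, search right half
lo=14, hi=15, mid=14, arr[mid]=56 -> Found target at index 14!

Binary search finds 56 at index 14 after 4 comparisons. The search repeatedly halves the search space by comparing with the middle element.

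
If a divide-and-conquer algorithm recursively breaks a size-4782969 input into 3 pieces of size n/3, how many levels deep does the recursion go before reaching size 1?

For divide and conquer with division factor 3:

Problem sizes at each level:
Level 0: 4782969
Level 1: 1594323
Level 2: 531441
Level 3: 177147
Level 4: 59049
Level 5: 19683
Level 6: 6561
Level 7: 2187
Level 8: 729
Level 9: 243
Level 10: 81
Level 11: 27
Level 12: 9
Level 13: 3
Level 14: 1

The root is level 0 and the size-1 base case is level 14 (the tree spans levels 0 through 14, i.e. 15 levels counting the root), so the depth is the number of divisions: log_3(4782969) = 14

The recursion tree depth is log_3(4782969) = 14. At each level, the problem size is divided by 3, so it takes 14 divisions to reduce to a base case of size 1. The algorithm makes 3 recursive calls at each level.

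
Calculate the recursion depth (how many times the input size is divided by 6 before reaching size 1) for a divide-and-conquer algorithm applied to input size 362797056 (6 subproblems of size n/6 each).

For divide and conquer with division factor 6:

Problem sizes at each level:
Level 0: 362797056
Level 1: 60466176
Level 2: 10077696
Level 3: 1679616
Level 4: 279936
Level 5: 46656
Level 6: 7776
Level 7: 1296
Level 8: 216
Level 9: 36
Level 10: 6
Level 11: 1

The root is level 0 and the size-1 base case is level 11 (the tree spans levels 0 through 11, i.e. 12 levels counting the root), so the depth is the number of divisions: log_6(362797056) = 11

The recursion tree depth is log_6(362797056) = 11. At each level, the problem size is divided by 6, so it takes 11 divisions to reduce to a base case of size 1. The algorithm makes 6 recursive calls at each level.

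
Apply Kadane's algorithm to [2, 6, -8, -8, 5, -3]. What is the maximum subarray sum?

Using Kadane's algorithm on [2, 6, -8, -8, 5, -3]:

Scanning through the array:
Position 1 (value 6): max_ending_here = 8, max_so_far = 8
Position 2 (value -8): max_ending_here = 0, max_so_far = 8
Position 3 (value -8): max_ending_here = -8, max_so_far = 8
Position 4 (value 5): max_ending_here = 5, max_so_far = 8
Position 5 (value -3): max_ending_here = 2, max_so_far = 8

Maximum subarray: [2, 6]
Maximum sum: 8

The maximum subarray is [2, 6] with sum 8. This subarray runs from index 0 to index 1.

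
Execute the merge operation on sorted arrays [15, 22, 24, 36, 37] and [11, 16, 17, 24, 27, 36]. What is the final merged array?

Merging process:

Compare 15 vs 11: take 11 from right. Merged: [11]
Compare 15 vs 16: take 15 from left. Merged: [11, 15]
Compare 22 vs 16: take 16 from right. Merged: [11, 15, 16]
Compare 22 vs 17: take 17 from right. Merged: [11, 15, 16, 17]
Compare 22 vs 24: take 22 from left. Merged: [11, 15, 16, 17, 22]
Compare 24 vs 24: take 24 from left. Merged: [11, 15, 16, 17, 22, 24]
Compare 36 vs 24: take 24 from right. Merged: [11, 15, 16, 17, 22, 24, 24]
Compare 36 vs 27: take 27 from right. Merged: [11, 15, 16, 17, 22, 24, 24, 27]
Compare 36 vs 36: take 36 from left. Merged: [11, 15, 16, 17, 22, 24, 24, 27, 36]
Compare 37 vs 36: take 36 from right. Merged: [11, 15, 16, 17, 22, 24, 24, 27, 36, 36]
Append remaining from left: [37]. Merged: [11, 15, 16, 17, 22, 24, 24, 27, 36, 36, 37]

Final merged array: [11, 15, 16, 17, 22, 24, 24, 27, 36, 36, 37]
Total comparisons: 10

The merged array is [11, 15, 16, 17, 22, 24, 24, 27, 36, 36, 37], requiring 10 comparisons. The merge step runs in O(n) time where n is the total number of elements.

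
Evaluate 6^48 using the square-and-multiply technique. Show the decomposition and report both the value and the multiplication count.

Computing 6^48 by squaring (build up from 6^1; each line after the first costs one multiplication):

6^1 = 6
6^2 = (6^1)^2 = 6^2 = 36
6^3 = 6 * 6^2 = 6 * 36 = 216
6^6 = (6^3)^2 = 216^2 = 46656
6^12 = (6^6)^2 = 46656^2 = 2176782336
6^24 = (6^12)^2 = 2176782336^2 = 4738381338321616896
6^48 = (6^24)^2 = 4738381338321616896^2 = 22452257707354557240087211123792674816

Result: 22452257707354557240087211123792674816
Multiplications needed: 6 (6 lines after 6^1)

6^48 = 22452257707354557240087211123792674816. Using exponentiation by squaring, this requires 6 multiplications. The key idea: if the exponent is even, square the half-power; if odd, multiply by the base once.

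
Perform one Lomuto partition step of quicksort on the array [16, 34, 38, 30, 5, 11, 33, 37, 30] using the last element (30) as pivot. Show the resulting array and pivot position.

Lomuto partition with pivot = 30:

Initial array: [16, 34, 38, 30, 5, 11, 33, 37, 30]

arr[0]=16 <= 30: swap with position 0, array becomes [16, 34, 38, 30, 5, 11, 33, 37, 30]
arr[1]=34 > 30: no swap
arr[2]=38 > 30: no swap
arr[3]=30 <= 30: swap with position 1, array becomes [16, 30, 38, 34, 5, 11, 33, 37, 30]
arr[4]=5 <= 30: swap with position 2, array becomes [16, 30, 5, 34, 38, 11, 33, 37, 30]
arr[5]=11 <= 30: swap with position 3, array becomes [16, 30, 5, 11, 38, 34, 33, 37, 30]
arr[6]=33 > 30: no swap
arr[7]=37 > 30: no swap

Place pivot at position 4: [16, 30, 5, 11, 30, 34, 33, 37, 38]
Pivot position: 4

After partitioning with pivot 30, the array becomes [16, 30, 5, 11, 30, 34, 33, 37, 38]. The pivot is placed at index 4. All elements to the left of the pivot are <= 30, and all elements to the right are > 30.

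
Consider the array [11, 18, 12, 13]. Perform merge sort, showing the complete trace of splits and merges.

Merge sort trace:

Split: [11, 18, 12, 13] -> [11, 18] and [12, 13]
  Split: [11, 18] -> [11] and [18]
  Merge: [11] + [18] -> [11, 18]
  Split: [12, 13] -> [12] and [13]
  Merge: [12] + [13] -> [12, 13]
Merge: [11, 18] + [12, 13] -> [11, 12, 13, 18]

Final sorted array: [11, 12, 13, 18]

The merge sort proceeds by recursively splitting the array and merging sorted halves.
After all merges, the sorted array is [11, 12, 13, 18].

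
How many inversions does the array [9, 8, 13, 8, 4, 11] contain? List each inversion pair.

Finding inversions in [9, 8, 13, 8, 4, 11]:

(0, 1): arr[0]=9 > arr[1]=8
(0, 3): arr[0]=9 > arr[3]=8
(0, 4): arr[0]=9 > arr[4]=4
(1, 4): arr[1]=8 > arr[4]=4
(2, 3): arr[2]=13 > arr[3]=8
(2, 4): arr[2]=13 > arr[4]=4
(2, 5): arr[2]=13 > arr[5]=11
(3, 4): arr[3]=8 > arr[4]=4

Total inversions: 8

The array has 8 inversion(s): (0,1), (0,3), (0,4), (1,4), (2,3), (2,4), (2,5), (3,4). Each pair (i,j) satisfies i < j and arr[i] > arr[j].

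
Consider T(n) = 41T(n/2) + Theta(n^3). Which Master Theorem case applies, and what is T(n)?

Master Theorem for T(n) = 41T(n/2) + O(n^3):

a = 41, b = 2, c = 3
log_b(a) = log_2(41) = 5.3576

Case 1: c = 3 < log_2(41) = 5.3576
T(n) = O(n^(log_2 41))

For T(n) = 41T(n/2) + O(n^3): log_2(41) = 5.3576. This is Case 1 of the Master Theorem (c < log_b(a), work dominated by leaves), giving O(n^(log_2 41)).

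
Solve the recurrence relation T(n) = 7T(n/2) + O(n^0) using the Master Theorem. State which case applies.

Master Theorem for T(n) = 7T(n/2) + O(n^0):

a = 7, b = 2, c = 0
log_b(a) = log_2(7) = 2.8074

Case 1: c = 0 < log_2(7) = 2.8074
T(n) = O(n^(log_2 7))

For T(n) = 7T(n/2) + O(n^0): log_2(7) = 2.8074. This is Case 1 of the Master Theorem (c < log_b(a), work dominated by leaves), giving O(n^(log_2 7)).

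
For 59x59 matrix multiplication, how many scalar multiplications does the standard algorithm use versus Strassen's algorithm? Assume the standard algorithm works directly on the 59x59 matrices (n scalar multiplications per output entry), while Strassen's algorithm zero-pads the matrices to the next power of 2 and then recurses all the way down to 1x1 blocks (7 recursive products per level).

Matrix multiplication for 59x59 matrices:

Strassen's algorithm requires power-of-2 dimensions. Pad 59x59 to 64x64 (next power of 2).

Standard algorithm: 59^3 = 205379 multiplications
Strassen's algorithm: 7^(log2(64)) = 7^6 = 117649 multiplications
Savings: 205379 - 117649 = 87730 multiplications

Standard: 205379 multiplications (59^3). Strassen: 117649 multiplications (7^6, after padding to 64x64). Strassen reduces 8 recursive multiplications to 7 at each level.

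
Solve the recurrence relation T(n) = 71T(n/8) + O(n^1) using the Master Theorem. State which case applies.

Master Theorem for T(n) = 71T(n/8) + O(n^1):

a = 71, b = 8, c = 1
log_b(a) = log_8(71) = 2.0499

Case 1: c = 1 < log_8(71) = 2.0499
T(n) = O(n^(log_8 71))

For T(n) = 71T(n/8) + O(n^1): log_8(71) = 2.0499. This is Case 1 of the Master Theorem (c < log_b(a), work dominated by leaves), giving O(n^(log_8 71)).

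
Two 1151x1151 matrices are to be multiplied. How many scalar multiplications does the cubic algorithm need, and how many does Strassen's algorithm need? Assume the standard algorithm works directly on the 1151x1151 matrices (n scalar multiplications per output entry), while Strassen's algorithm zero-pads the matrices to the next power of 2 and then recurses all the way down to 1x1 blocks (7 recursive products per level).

Matrix multiplication for 1151x1151 matrices:

Strassen's algorithm requires power-of-2 dimensions. Pad 1151x1151 to 2048x2048 (next power of 2).

Standard algorithm: 1151^3 = 1524845951 multiplications
Strassen's algorithm: 7^(log2(2048)) = 7^11 = 1977326743 multiplications
Difference: 1524845951 - 1977326743 = -452480792 (Strassen uses MORE here due to padding overhead — for small or just-over-power-of-2 n, padding can outweigh the per-level savings)

Standard: 1524845951 multiplications (1151^3). Strassen: 1977326743 multiplications (7^11, after padding to 2048x2048). Strassen reduces 8 recursive multiplications to 7 at each level.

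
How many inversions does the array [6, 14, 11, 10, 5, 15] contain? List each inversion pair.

Finding inversions in [6, 14, 11, 10, 5, 15]:

(0, 4): arr[0]=6 > arr[4]=5
(1, 2): arr[1]=14 > arr[2]=11
(1, 3): arr[1]=14 > arr[3]=10
(1, 4): arr[1]=14 > arr[4]=5
(2, 3): arr[2]=11 > arr[3]=10
(2, 4): arr[2]=11 > arr[4]=5
(3, 4): arr[3]=10 > arr[4]=5

Total inversions: 7

The array has 7 inversion(s): (0,4), (1,2), (1,3), (1,4), (2,3), (2,4), (3,4). Each pair (i,j) satisfies i < j and arr[i] > arr[j].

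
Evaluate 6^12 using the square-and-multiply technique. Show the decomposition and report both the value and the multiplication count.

Computing 6^12 by squaring (build up from 6^1; each line after the first costs one multiplication):

6^1 = 6
6^2 = (6^1)^2 = 6^2 = 36
6^3 = 6 * 6^2 = 6 * 36 = 216
6^6 = (6^3)^2 = 216^2 = 46656
6^12 = (6^6)^2 = 46656^2 = 2176782336

Result: 2176782336
Multiplications needed: 4 (4 lines after 6^1)

6^12 = 2176782336. Using exponentiation by squaring, this requires 4 multiplications. The key idea: if the exponent is even, square the half-power; if odd, multiply by the base once.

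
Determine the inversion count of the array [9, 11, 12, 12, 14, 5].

Finding inversions in [9, 11, 12, 12, 14, 5]:

(0, 5): arr[0]=9 > arr[5]=5
(1, 5): arr[1]=11 > arr[5]=5
(2, 5): arr[2]=12 > arr[5]=5
(3, 5): arr[3]=12 > arr[5]=5
(4, 5): arr[4]=14 > arr[5]=5

Total inversions: 5

The array has 5 inversion(s): (0,5), (1,5), (2,5), (3,5), (4,5). Each pair (i,j) satisfies i < j and arr[i] > arr[j].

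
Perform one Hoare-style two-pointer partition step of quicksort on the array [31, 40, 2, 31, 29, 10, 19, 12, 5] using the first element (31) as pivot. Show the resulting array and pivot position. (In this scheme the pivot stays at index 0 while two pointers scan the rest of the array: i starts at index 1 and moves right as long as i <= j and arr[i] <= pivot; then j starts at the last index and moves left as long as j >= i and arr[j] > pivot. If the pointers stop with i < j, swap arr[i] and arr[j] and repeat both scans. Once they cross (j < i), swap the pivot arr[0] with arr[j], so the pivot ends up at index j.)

Hoare-style two-pointer partition with pivot = 31:

Initial array: [31, 40, 2, 31, 29, 10, 19, 12, 5]

Pointers start at i = 1, j = 8.
i stops at index 1 (arr[1]=40 > 31), j stops at index 8 (arr[8]=5 <= 31): swap arr[1] and arr[8], array becomes [31, 5, 2, 31, 29, 10, 19, 12, 40]
i ends at 8, j ends at 7: the pointers have crossed (j < i), so scanning stops.

Swap pivot arr[0] with arr[7] to place pivot at position 7: [12, 5, 2, 31, 29, 10, 19, 31, 40]
Pivot position: 7

After partitioning with pivot 31, the array becomes [12, 5, 2, 31, 29, 10, 19, 31, 40]. The pivot is placed at index 7. All elements to the left of the pivot are <= 31, and all elements to the right are > 31.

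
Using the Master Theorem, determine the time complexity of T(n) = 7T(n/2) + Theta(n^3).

Master Theorem for T(n) = 7T(n/2) + O(n^3):

a = 7, b = 2, c = 3
log_b(a) = log_2(7) = 2.8074

Case 3: c = 3 > log_2(7) = 2.8074
T(n) = O(n^3) = O(n^3)

For T(n) = 7T(n/2) + O(n^3): log_2(7) = 2.8074. This is Case 3 of the Master Theorem (c > log_b(a), work dominated by root), giving O(n^3).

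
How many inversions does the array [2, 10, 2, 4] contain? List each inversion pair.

Finding inversions in [2, 10, 2, 4]:

(1, 2): arr[1]=10 > arr[2]=2
(1, 3): arr[1]=10 > arr[3]=4

Total inversions: 2

The array has 2 inversion(s): (1,2), (1,3). Each pair (i,j) satisfies i < j and arr[i] > arr[j].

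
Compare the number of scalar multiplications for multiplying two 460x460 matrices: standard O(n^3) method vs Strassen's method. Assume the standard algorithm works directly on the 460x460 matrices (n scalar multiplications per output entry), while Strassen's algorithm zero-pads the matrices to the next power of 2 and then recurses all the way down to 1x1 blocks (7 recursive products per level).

Matrix multiplication for 460x460 matrices:

Strassen's algorithm requires power-of-2 dimensions. Pad 460x460 to 512x512 (next power of 2).

Standard algorithm: 460^3 = 97336000 multiplications
Strassen's algorithm: 7^(log2(512)) = 7^9 = 40353607 multiplications
Savings: 97336000 - 40353607 = 56982393 multiplications

Standard: 97336000 multiplications (460^3). Strassen: 40353607 multiplications (7^9, after padding to 512x512). Strassen reduces 8 recursive multiplications to 7 at each level.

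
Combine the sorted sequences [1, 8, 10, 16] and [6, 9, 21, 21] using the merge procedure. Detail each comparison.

Merging process:

Compare 1 vs 6: take 1 from left. Merged: [1]
Compare 8 vs 6: take 6 from right. Merged: [1, 6]
Compare 8 vs 9: take 8 from left. Merged: [1, 6, 8]
Compare 10 vs 9: take 9 from right. Merged: [1, 6, 8, 9]
Compare 10 vs 21: take 10 from left. Merged: [1, 6, 8, 9, 10]
Compare 16 vs 21: take 16 from left. Merged: [1, 6, 8, 9, 10, 16]
Append remaining from right: [21, 21]. Merged: [1, 6, 8, 9, 10, 16, 21, 21]

Final merged array: [1, 6, 8, 9, 10, 16, 21, 21]
Total comparisons: 6

The merged array is [1, 6, 8, 9, 10, 16, 21, 21], requiring 6 comparisons. The merge step runs in O(n) time where n is the total number of elements.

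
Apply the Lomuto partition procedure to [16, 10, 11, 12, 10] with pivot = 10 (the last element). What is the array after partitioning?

Lomuto partition with pivot = 10:

Initial array: [16, 10, 11, 12, 10]

arr[0]=16 > 10: no swap
arr[1]=10 <= 10: swap with position 0, array becomes [10, 16, 11, 12, 10]
arr[2]=11 > 10: no swap
arr[3]=12 > 10: no swap

Place pivot at position 1: [10, 10, 11, 12, 16]
Pivot position: 1

After partitioning with pivot 10, the array becomes [10, 10, 11, 12, 16]. The pivot is placed at index 1. All elements to the left of the pivot are <= 10, and all elements to the right are > 10.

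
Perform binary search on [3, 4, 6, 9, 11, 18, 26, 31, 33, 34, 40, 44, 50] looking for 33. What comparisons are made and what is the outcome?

Binary search for 33 in [3, 4, 6, 9, 11, 18, 26, 31, 33, 34, 40, 44, 50]:

lo=0, hi=12, mid=6, arr[mid]=26 -> 26 < 33, search right half
lo=7, hi=12, mid=9, arr[mid]=34 -> 34 > 33, search left half
lo=7, hi=8, mid=7, arr[mid]=31 -> 31 < 33, search right half
lo=8, hi=8, mid=8, arr[mid]=33 -> Found target at index 8!

Binary search finds 33 at index 8 after 4 comparisons. The search repeatedly halves the search space by comparing with the middle element.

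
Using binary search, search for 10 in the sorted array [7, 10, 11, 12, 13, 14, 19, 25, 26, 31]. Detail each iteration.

Binary search for 10 in [7, 10, 11, 12, 13, 14, 19, 25, 26, 31]:

lo=0, hi=9, mid=4, arr[mid]=13 -> 13 > 10, search left half
lo=0, hi=3, mid=1, arr[mid]=10 -> Found target at index 1!

Binary search finds 10 at index 1 after 2 comparisons. The search repeatedly halves the search space by comparing with the middle element.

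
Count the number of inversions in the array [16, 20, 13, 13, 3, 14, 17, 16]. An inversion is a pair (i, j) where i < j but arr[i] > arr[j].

Finding inversions in [16, 20, 13, 13, 3, 14, 17, 16]:

(0, 2): arr[0]=16 > arr[2]=13
(0, 3): arr[0]=16 > arr[3]=13
(0, 4): arr[0]=16 > arr[4]=3
(0, 5): arr[0]=16 > arr[5]=14
(1, 2): arr[1]=20 > arr[2]=13
(1, 3): arr[1]=20 > arr[3]=13
(1, 4): arr[1]=20 > arr[4]=3
(1, 5): arr[1]=20 > arr[5]=14
(1, 6): arr[1]=20 > arr[6]=17
(1, 7): arr[1]=20 > arr[7]=16
(2, 4): arr[2]=13 > arr[4]=3
(3, 4): arr[3]=13 > arr[4]=3
(6, 7): arr[6]=17 > arr[7]=16

Total inversions: 13

The array has 13 inversion(s): (0,2), (0,3), (0,4), (0,5), (1,2), (1,3), (1,4), (1,5), (1,6), (1,7), (2,4), (3,4), (6,7). Each pair (i,j) satisfies i < j and arr[i] > arr[j].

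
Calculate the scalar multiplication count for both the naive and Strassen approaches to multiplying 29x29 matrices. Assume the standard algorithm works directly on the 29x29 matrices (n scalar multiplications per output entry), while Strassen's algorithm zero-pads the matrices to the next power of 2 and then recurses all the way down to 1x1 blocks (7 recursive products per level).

Matrix multiplication for 29x29 matrices:

Strassen's algorithm requires power-of-2 dimensions. Pad 29x29 to 32x32 (next power of 2).

Standard algorithm: 29^3 = 24389 multiplications
Strassen's algorithm: 7^(log2(32)) = 7^5 = 16807 multiplications
Savings: 24389 - 16807 = 7582 multiplications

Standard: 24389 multiplications (29^3). Strassen: 16807 multiplications (7^5, after padding to 32x32). Strassen reduces 8 recursive multiplications to 7 at each level.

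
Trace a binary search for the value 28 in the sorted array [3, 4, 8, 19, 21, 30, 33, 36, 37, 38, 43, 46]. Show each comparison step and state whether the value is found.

Binary search for 28 in [3, 4, 8, 19, 21, 30, 33, 36, 37, 38, 43, 46]:

lo=0, hi=11, mid=5, arr[mid]=30 -> 30 > 28, search left half
lo=0, hi=4, mid=2, arr[mid]=8 -> 8 < 28, search right half
lo=3, hi=4, mid=3, arr[mid]=19 -> 19 < 28, search right half
lo=4, hi=4, mid=4, arr[mid]=21 -> 21 < 28, search right half
lo=5 > hi=4, target 28 not found

Binary search determines that 28 is not in the array after 4 comparisons. The search space was exhausted without finding the target.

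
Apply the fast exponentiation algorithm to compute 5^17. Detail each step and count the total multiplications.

Computing 5^17 by squaring (build up from 5^1; each line after the first costs one multiplication):

5^1 = 5
5^2 = (5^1)^2 = 5^2 = 25
5^4 = (5^2)^2 = 25^2 = 625
5^8 = (5^4)^2 = 625^2 = 390625
5^16 = (5^8)^2 = 390625^2 = 152587890625
5^17 = 5 * 5^16 = 5 * 152587890625 = 762939453125

Result: 762939453125
Multiplications needed: 5 (5 lines after 5^1)

5^17 = 762939453125. Using exponentiation by squaring, this requires 5 multiplications. The key idea: if the exponent is even, square the half-power; if odd, multiply by the base once.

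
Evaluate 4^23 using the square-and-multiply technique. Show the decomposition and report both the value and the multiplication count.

Computing 4^23 by squaring (build up from 4^1; each line after the first costs one multiplication):

4^1 = 4
4^2 = (4^1)^2 = 4^2 = 16
4^4 = (4^2)^2 = 16^2 = 256
4^5 = 4 * 4^4 = 4 * 256 = 1024
4^10 = (4^5)^2 = 1024^2 = 1048576
4^11 = 4 * 4^10 = 4 * 1048576 = 4194304
4^22 = (4^11)^2 = 4194304^2 = 17592186044416
4^23 = 4 * 4^22 = 4 * 17592186044416 = 70368744177664

Result: 70368744177664
Multiplications needed: 7 (7 lines after 4^1)

4^23 = 70368744177664. Using exponentiation by squaring, this requires 7 multiplications. The key idea: if the exponent is even, square the half-power; if odd, multiply by the base once.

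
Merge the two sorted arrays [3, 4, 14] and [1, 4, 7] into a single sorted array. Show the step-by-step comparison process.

Merging process:

Compare 3 vs 1: take 1 from right. Merged: [1]
Compare 3 vs 4: take 3 from left. Merged: [1, 3]
Compare 4 vs 4: take 4 from left. Merged: [1, 3, 4]
Compare 14 vs 4: take 4 from right. Merged: [1, 3, 4, 4]
Compare 14 vs 7: take 7 from right. Merged: [1, 3, 4, 4, 7]
Append remaining from left: [14]. Merged: [1, 3, 4, 4, 7, 14]

Final merged array: [1, 3, 4, 4, 7, 14]
Total comparisons: 5

The merged array is [1, 3, 4, 4, 7, 14], requiring 5 comparisons. The merge step runs in O(n) time where n is the total number of elements.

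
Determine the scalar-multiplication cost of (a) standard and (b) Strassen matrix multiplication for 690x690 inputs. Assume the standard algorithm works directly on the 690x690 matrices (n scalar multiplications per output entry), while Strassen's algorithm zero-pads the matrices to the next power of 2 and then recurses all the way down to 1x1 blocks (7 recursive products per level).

Matrix multiplication for 690x690 matrices:

Strassen's algorithm requires power-of-2 dimensions. Pad 690x690 to 1024x1024 (next power of 2).

Standard algorithm: 690^3 = 328509000 multiplications
Strassen's algorithm: 7^(log2(1024)) = 7^10 = 282475249 multiplications
Savings: 328509000 - 282475249 = 46033751 multiplications

Standard: 328509000 multiplications (690^3). Strassen: 282475249 multiplications (7^10, after padding to 1024x1024). Strassen reduces 8 recursive multiplications to 7 at each level.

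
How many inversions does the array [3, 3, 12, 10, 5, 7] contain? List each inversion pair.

Finding inversions in [3, 3, 12, 10, 5, 7]:

(2, 3): arr[2]=12 > arr[3]=10
(2, 4): arr[2]=12 > arr[4]=5
(2, 5): arr[2]=12 > arr[5]=7
(3, 4): arr[3]=10 > arr[4]=5
(3, 5): arr[3]=10 > arr[5]=7

Total inversions: 5

The array has 5 inversion(s): (2,3), (2,4), (2,5), (3,4), (3,5). Each pair (i,j) satisfies i < j and arr[i] > arr[j].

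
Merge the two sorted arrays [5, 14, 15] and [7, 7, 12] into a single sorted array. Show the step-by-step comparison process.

Merging process:

Compare 5 vs 7: take 5 from left. Merged: [5]
Compare 14 vs 7: take 7 from right. Merged: [5, 7]
Compare 14 vs 7: take 7 from right. Merged: [5, 7, 7]
Compare 14 vs 12: take 12 from right. Merged: [5, 7, 7, 12]
Append remaining from left: [14, 15]. Merged: [5, 7, 7, 12, 14, 15]

Final merged array: [5, 7, 7, 12, 14, 15]
Total comparisons: 4

The merged array is [5, 7, 7, 12, 14, 15], requiring 4 comparisons. The merge step runs in O(n) time where n is the total number of elements.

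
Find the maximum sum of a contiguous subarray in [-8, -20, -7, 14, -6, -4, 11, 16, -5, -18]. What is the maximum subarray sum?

Using Kadane's algorithm on [-8, -20, -7, 14, -6, -4, 11, 16, -5, -18]:

Scanning through the array:
Position 1 (value -20): max_ending_here = -20, max_so_far = -8
Position 2 (value -7): max_ending_here = -7, max_so_far = -7
Position 3 (value 14): max_ending_here = 14, max_so_far = 14
Position 4 (value -6): max_ending_here = 8, max_so_far = 14
Position 5 (value -4): max_ending_here = 4, max_so_far = 14
Position 6 (value 11): max_ending_here = 15, max_so_far = 15
Position 7 (value 16): max_ending_here = 31, max_so_far = 31
Position 8 (value -5): max_ending_here = 26, max_so_far = 31
Position 9 (value -18): max_ending_here = 8, max_so_far = 31

Maximum subarray: [14, -6, -4, 11, 16]
Maximum sum: 31

The maximum subarray is [14, -6, -4, 11, 16] with sum 31. This subarray runs from index 3 to index 7.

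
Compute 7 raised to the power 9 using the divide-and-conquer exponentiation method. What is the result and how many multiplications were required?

Computing 7^9 by squaring (build up from 7^1; each line after the first costs one multiplication):

7^1 = 7
7^2 = (7^1)^2 = 7^2 = 49
7^4 = (7^2)^2 = 49^2 = 2401
7^8 = (7^4)^2 = 2401^2 = 5764801
7^9 = 7 * 7^8 = 7 * 5764801 = 40353607

Result: 40353607
Multiplications needed: 4 (4 lines after 7^1)

7^9 = 40353607. Using exponentiation by squaring, this requires 4 multiplications. The key idea: if the exponent is even, square the half-power; if odd, multiply by the base once.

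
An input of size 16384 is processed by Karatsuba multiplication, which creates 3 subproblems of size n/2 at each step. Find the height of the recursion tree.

For divide and conquer with division factor 2:

Problem sizes at each level:
Level 0: 16384
Level 1: 8192
Level 2: 4096
Level 3: 2048
Level 4: 1024
Level 5: 512
Level 6: 256
Level 7: 128
Level 8: 64
Level 9: 32
Level 10: 16
Level 11: 8
Level 12: 4
Level 13: 2
Level 14: 1

The root is level 0 and the size-1 base case is level 14 (the tree spans levels 0 through 14, i.e. 15 levels counting the root), so the depth is the number of divisions: log_2(16384) = 14

The recursion tree depth is log_2(16384) = 14. At each level, the problem size is divided by 2, so it takes 14 divisions to reduce to a base case of size 1. The algorithm makes 3 recursive calls at each level.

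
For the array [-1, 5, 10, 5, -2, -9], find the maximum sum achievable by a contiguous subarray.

Using Kadane's algorithm on [-1, 5, 10, 5, -2, -9]:

Scanning through the array:
Position 1 (value 5): max_ending_here = 5, max_so_far = 5
Position 2 (value 10): max_ending_here = 15, max_so_far = 15
Position 3 (value 5): max_ending_here = 20, max_so_far = 20
Position 4 (value -2): max_ending_here = 18, max_so_far = 20
Position 5 (value -9): max_ending_here = 9, max_so_far = 20

Maximum subarray: [5, 10, 5]
Maximum sum: 20

The maximum subarray is [5, 10, 5] with sum 20. This subarray runs from index 1 to index 3.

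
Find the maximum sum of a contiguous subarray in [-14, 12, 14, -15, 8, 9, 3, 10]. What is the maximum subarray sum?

Using Kadane's algorithm on [-14, 12, 14, -15, 8, 9, 3, 10]:

Scanning through the array:
Position 1 (value 12): max_ending_here = 12, max_so_far = 12
Position 2 (value 14): max_ending_here = 26, max_so_far = 26
Position 3 (value -15): max_ending_here = 11, max_so_far = 26
Position 4 (value 8): max_ending_here = 19, max_so_far = 26
Position 5 (value 9): max_ending_here = 28, max_so_far = 28
Position 6 (value 3): max_ending_here = 31, max_so_far = 31
Position 7 (value 10): max_ending_here = 41, max_so_far = 41

Maximum subarray: [12, 14, -15, 8, 9, 3, 10]
Maximum sum: 41

The maximum subarray is [12, 14, -15, 8, 9, 3, 10] with sum 41. This subarray runs from index 1 to index 7.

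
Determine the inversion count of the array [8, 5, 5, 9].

Finding inversions in [8, 5, 5, 9]:

(0, 1): arr[0]=8 > arr[1]=5
(0, 2): arr[0]=8 > arr[2]=5

Total inversions: 2

The array has 2 inversion(s): (0,1), (0,2). Each pair (i,j) satisfies i < j and arr[i] > arr[j].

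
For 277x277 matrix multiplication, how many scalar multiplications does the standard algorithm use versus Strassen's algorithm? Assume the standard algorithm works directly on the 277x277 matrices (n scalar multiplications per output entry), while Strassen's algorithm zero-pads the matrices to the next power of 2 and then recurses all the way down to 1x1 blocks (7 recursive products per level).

Matrix multiplication for 277x277 matrices:

Strassen's algorithm requires power-of-2 dimensions. Pad 277x277 to 512x512 (next power of 2).

Standard algorithm: 277^3 = 21253933 multiplications
Strassen's algorithm: 7^(log2(512)) = 7^9 = 40353607 multiplications
Difference: 21253933 - 40353607 = -19099674 (Strassen uses MORE here due to padding overhead — for small or just-over-power-of-2 n, padding can outweigh the per-level savings)

Standard: 21253933 multiplications (277^3). Strassen: 40353607 multiplications (7^9, after padding to 512x512). Strassen reduces 8 recursive multiplications to 7 at each level.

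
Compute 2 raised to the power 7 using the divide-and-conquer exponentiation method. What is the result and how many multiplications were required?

Computing 2^7 by squaring (build up from 2^1; each line after the first costs one multiplication):

2^1 = 2
2^2 = (2^1)^2 = 2^2 = 4
2^3 = 2 * 2^2 = 2 * 4 = 8
2^6 = (2^3)^2 = 8^2 = 64
2^7 = 2 * 2^6 = 2 * 64 = 128

Result: 128
Multiplications needed: 4 (4 lines after 2^1)

2^7 = 128. Using exponentiation by squaring, this requires 4 multiplications. The key idea: if the exponent is even, square the half-power; if odd, multiply by the base once.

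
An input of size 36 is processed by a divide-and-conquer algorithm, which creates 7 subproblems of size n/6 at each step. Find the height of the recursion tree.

For divide and conquer with division factor 6:

Problem sizes at each level:
Level 0: 36
Level 1: 6
Level 2: 1

The root is level 0 and the size-1 base case is level 2 (the tree spans levels 0 through 2, i.e. 3 levels counting the root), so the depth is the number of divisions: log_6(36) = 2

The recursion tree depth is log_6(36) = 2. At each level, the problem size is divided by 6, so it takes 2 divisions to reduce to a base case of size 1. The algorithm makes 7 recursive calls at each level.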